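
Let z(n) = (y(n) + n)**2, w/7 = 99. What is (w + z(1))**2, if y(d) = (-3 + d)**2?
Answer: 515524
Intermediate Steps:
w = 693 (w = 7*99 = 693)
z(n) = (n + (-3 + n)**2)**2 (z(n) = ((-3 + n)**2 + n)**2 = (n + (-3 + n)**2)**2)
(w + z(1))**2 = (693 + (1 + (-3 + 1)**2)**2)**2 = (693 + (1 + (-2)**2)**2)**2 = (693 + (1 + 4)**2)**2 = (693 + 5**2)**2 = (693 + 25)**2 = 718**2 = 515524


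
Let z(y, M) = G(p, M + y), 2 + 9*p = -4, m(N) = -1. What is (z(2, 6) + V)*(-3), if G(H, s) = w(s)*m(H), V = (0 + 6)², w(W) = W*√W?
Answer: -108 + 48*√2 ≈ -40.118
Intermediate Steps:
w(W) = W^(3/2)
p = -⅔ (p = -2/9 + (⅑)*(-4) = -2/9 - 4/9 = -⅔ ≈ -0.66667)
V = 36 (V = 6² = 36)
G(H, s) = -s^(3/2) (G(H, s) = s^(3/2)*(-1) = -s^(3/2))
z(y, M) = -(M + y)^(3/2)
(z(2, 6) + V)*(-3) = (-(6 + 2)^(3/2) + 36)*(-3) = (-8^(3/2) + 36)*(-3) = (-16*√2 + 36)*(-3) = (36 - 16*√2)*(-3) = -108 + 48*√2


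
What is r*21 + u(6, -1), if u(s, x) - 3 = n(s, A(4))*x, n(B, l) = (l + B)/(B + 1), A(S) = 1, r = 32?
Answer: 674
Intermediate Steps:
n(B, l) = (B + l)/(1 + B)
u(s, x) = 3 + x (u(s, x) = 3 + ((s + 1)/(1 + s))*x = 3 + ((1 + s)/(1 + s))*x = 3 + 1*x = 3 + x)
r*21 + u(6, -1) = 32*21 + (3 - 1) = 672 + 2 = 674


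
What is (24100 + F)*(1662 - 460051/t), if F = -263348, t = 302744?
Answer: -15033760465162/37843 ≈ -3.9727e+8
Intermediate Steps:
(24100 + F)*(1662 - 460051/t) = (24100 - 263348)*(1662 - 460051/302744) = -239248*(1662 - 460051*1/302744) = -239248*(1662 - 460051/302744) = -239248*502700477/302744 = -15033760465162/37843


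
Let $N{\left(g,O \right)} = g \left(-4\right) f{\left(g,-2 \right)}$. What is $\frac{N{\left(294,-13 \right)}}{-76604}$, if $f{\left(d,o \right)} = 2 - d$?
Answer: $- \frac{85848}{19151} \approx -4.4827$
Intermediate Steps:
$N{\left(g,O \right)} = - 4 g \left(2 - g\right)$ ($N{\left(g,O \right)} = g \left(-4\right) \left(2 - g\right) = - 4 g \left(2 - g\right)$)
$\frac{N{\left(294,-13 \right)}}{-76604} = \frac{4 \cdot 294 \left(-2 + 294\right)}{-76604} = 4 \cdot 294 \cdot 292 \left(- \frac{1}{76604}\right) = 343392 \left(- \frac{1}{76604}\right) = - \frac{85848}{19151}$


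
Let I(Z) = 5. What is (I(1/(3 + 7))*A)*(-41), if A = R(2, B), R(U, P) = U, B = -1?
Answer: -410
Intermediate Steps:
A = 2
(I(1/(3 + 7))*A)*(-41) = (5*2)*(-41) = 10*(-41) = -410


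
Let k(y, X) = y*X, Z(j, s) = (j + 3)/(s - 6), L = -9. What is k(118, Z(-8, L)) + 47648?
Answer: 143062/3 ≈ 47687.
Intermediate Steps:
Z(j, s) = (3 + j)/(-6 + s)
k(y, X) = X*y
k(118, Z(-8, L)) + 47648 = ((3 - 8)/(-6 - 9))*118 + 47648 = (-5/(-15))*118 + 47648 = -1/15*(-5)*118 + 47648 = (⅓)*118 + 47648 = 118/3 + 47648 = 143062/3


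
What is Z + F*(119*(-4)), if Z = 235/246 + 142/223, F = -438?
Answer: 11437322041/54858 ≈ 2.0849e+5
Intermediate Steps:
Z = 87337/54858 (Z = 235*(1/246) + 142*(1/223) = 235/246 + 142/223 = 87337/54858 ≈ 1.5921)
Z + F*(119*(-4)) = 87337/54858 - 52122*(-4) = 87337/54858 - 438*(-476) = 87337/54858 + 208488 = 11437322041/54858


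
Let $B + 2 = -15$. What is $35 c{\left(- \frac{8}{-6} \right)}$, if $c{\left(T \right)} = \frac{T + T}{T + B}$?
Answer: $- \frac{280}{47} \approx -5.9574$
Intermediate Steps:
$B = -17$ ($B = -2 - 15 = -17$)
$c{\left(T \right)} = \frac{2 T}{-17 + T}$ ($c{\left(T \right)} = \frac{T + T}{T - 17} = \frac{2 T}{-17 + T}$)
$35 c{\left(- \frac{8}{-6} \right)} = 35 \frac{2 \left(- \frac{8}{-6}\right)}{-17 - \frac{8}{-6}} = 35 \frac{2 \left(\left(-8\right) \left(- \frac{1}{6}\right)\right)}{-17 - - \frac{4}{3}} = 35 \cdot 2 \cdot \frac{4}{3} \frac{1}{-17 + \frac{4}{3}} = 35 \cdot 2 \cdot \frac{4}{3} \frac{1}{- \frac{47}{3}} = 35 \cdot 2 \cdot \frac{4}{3} \left(- \frac{3}{47}\right) = 35 \left(- \frac{8}{47}\right) = - \frac{280}{47}$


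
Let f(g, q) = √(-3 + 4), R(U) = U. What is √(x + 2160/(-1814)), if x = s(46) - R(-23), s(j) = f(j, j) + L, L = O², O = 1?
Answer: √19586665/907 ≈ 4.8795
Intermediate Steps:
f(g, q) = 1 (f(g, q) = √1 = 1)
L = 1 (L = 1² = 1)
s(j) = 2 (s(j) = 1 + 1 = 2)
x = 25 (x = 2 - 1*(-23) = 2 + 23 = 25)
√(x + 2160/(-1814)) = √(25 + 2160/(-1814)) = √(25 + 2160*(-1/1814)) = √(25 - 1080/907) = √(21595/907) = √19586665/907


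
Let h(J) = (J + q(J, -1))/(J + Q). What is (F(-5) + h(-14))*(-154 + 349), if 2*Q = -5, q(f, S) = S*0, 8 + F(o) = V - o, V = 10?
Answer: 16835/11 ≈ 1530.5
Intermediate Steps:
F(o) = 2 - o (F(o) = -8 + (10 - o) = 2 - o)
q(f, S) = 0
Q = -5/2 (Q = (½)*(-5) = -5/2 ≈ -2.5000)
h(J) = J/(-5/2 + J) (h(J) = (J + 0)/(J - 5/2) = J/(-5/2 + J))
(F(-5) + h(-14))*(-154 + 349) = ((2 - 1*(-5)) + 2*(-14)/(-5 + 2*(-14)))*(-154 + 349) = ((2 + 5) + 2*(-14)/(-5 - 28))*195 = (7 + 2*(-14)/(-33))*195 = (7 + 2*(-14)*(-1/33))*195 = (7 + 28/33)*195 = (259/33)*195 = 16835/11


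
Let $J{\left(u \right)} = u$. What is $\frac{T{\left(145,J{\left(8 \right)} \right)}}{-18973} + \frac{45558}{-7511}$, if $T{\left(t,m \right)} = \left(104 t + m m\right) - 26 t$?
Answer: $- \frac{949802048}{142506203} \approx -6.665$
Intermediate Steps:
$T{\left(t,m \right)} = m^{2} + 78 t$ ($T{\left(t,m \right)} = \left(104 t + m^{2}\right) - 26 t = \left(m^{2} + 104 t\right) - 26 t = m^{2} + 78 t$)
$\frac{T{\left(145,J{\left(8 \right)} \right)}}{-18973} + \frac{45558}{-7511} = \frac{8^{2} + 78 \cdot 145}{-18973} + \frac{45558}{-7511} = \left(64 + 11310\right) \left(- \frac{1}{18973}\right) + 45558 \left(- \frac{1}{7511}\right) = 11374 \left(- \frac{1}{18973}\right) - \frac{45558}{7511} = - \frac{11374}{18973} - \frac{45558}{7511} = - \frac{949802048}{142506203}$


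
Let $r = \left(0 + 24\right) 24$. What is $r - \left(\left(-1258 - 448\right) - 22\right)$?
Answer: $2304$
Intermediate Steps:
$r = 576$ ($r = 24 \cdot 24 = 576$)
$r - \left(\left(-1258 - 448\right) - 22\right) = 576 - \left(\left(-1258 - 448\right) - 22\right) = 576 - \left(-1706 - 22\right) = 576 - -1728 = 576 + 1728 = 2304$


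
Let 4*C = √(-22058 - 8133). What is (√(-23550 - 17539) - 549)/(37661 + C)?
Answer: -36757136/2521516103 + 4*√1240517999/22693644927 + 244*I*√30191/2521516103 + 602576*I*√41089/22693644927 ≈ -0.014571 + 0.0053991*I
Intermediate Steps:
C = I*√30191/4 (C = √(-22058 - 8133)/4 = √(-30191)/4 = (I*√30191)/4 = I*√30191/4 ≈ 43.439*I)
(√(-23550 - 17539) - 549)/(37661 + C) = (√(-23550 - 17539) - 549)/(37661 + I*√30191/4) = (√(-41089) - 549)/(37661 + I*√30191/4) = (I*√41089 - 549)/(37661 + I*√30191/4) = (-549 + I*√41089)/(37661 + I*√30191/4)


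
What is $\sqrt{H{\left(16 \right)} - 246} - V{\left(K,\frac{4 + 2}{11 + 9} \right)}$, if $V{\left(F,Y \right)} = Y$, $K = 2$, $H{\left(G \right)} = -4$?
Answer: $- \frac{3}{10} + 5 i \sqrt{10} \approx -0.3 + 15.811 i$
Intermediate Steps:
$\sqrt{H{\left(16 \right)} - 246} - V{\left(K,\frac{4 + 2}{11 + 9} \right)} = \sqrt{-4 - 246} - \frac{4 + 2}{11 + 9} = \sqrt{-250} - \frac{6}{20} = 5 i \sqrt{10} - 6 \cdot \frac{1}{20} = 5 i \sqrt{10} - \frac{3}{10} = - \frac{3}{10} + 5 i \sqrt{10}$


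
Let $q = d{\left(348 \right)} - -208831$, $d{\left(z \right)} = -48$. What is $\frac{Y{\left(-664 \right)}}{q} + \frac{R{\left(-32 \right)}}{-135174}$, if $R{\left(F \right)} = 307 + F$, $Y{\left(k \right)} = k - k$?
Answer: $- \frac{275}{135174} \approx -0.0020344$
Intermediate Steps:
$Y{\left(k \right)} = 0$
$q = 208783$ ($q = -48 - -208831 = -48 + 208831 = 208783$)
$\frac{Y{\left(-664 \right)}}{q} + \frac{R{\left(-32 \right)}}{-135174} = \frac{0}{208783} + \frac{307 - 32}{-135174} = 0 \cdot \frac{1}{208783} + 275 \left(- \frac{1}{135174}\right) = 0 - \frac{275}{135174} = - \frac{275}{135174}$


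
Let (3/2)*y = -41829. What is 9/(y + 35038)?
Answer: 3/2384 ≈ 0.0012584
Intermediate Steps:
y = -27886 (y = (⅔)*(-41829) = -27886)
9/(y + 35038) = 9/(-27886 + 35038) = 9/7152 = 9*(1/7152) = 3/2384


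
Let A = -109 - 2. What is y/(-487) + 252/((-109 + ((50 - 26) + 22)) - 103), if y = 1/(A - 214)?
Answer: -19942567/13136825 ≈ -1.5181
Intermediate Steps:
A = -111
y = -1/325 (y = 1/(-111 - 214) = 1/(-325) = -1/325 ≈ -0.0030769)
y/(-487) + 252/((-109 + ((50 - 26) + 22)) - 103) = -1/325/(-487) + 252/((-109 + ((50 - 26) + 22)) - 103) = -1/325*(-1/487) + 252/((-109 + (24 + 22)) - 103) = 1/158275 + 252/((-109 + 46) - 103) = 1/158275 + 252/(-63 - 103) = 1/158275 + 252/(-166) = 1/158275 + 252*(-1/166) = 1/158275 - 126/83 = -19942567/13136825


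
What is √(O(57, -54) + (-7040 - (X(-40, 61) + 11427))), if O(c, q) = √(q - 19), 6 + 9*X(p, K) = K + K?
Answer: √(-166319 + 9*I*√73)/3 ≈ 0.031425 + 135.94*I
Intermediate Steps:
X(p, K) = -⅔ + 2*K/9 (X(p, K) = -⅔ + (K + K)/9 = -⅔ + (2*K)/9 = -⅔ + 2*K/9)
O(c, q) = √(-19 + q)
√(O(57, -54) + (-7040 - (X(-40, 61) + 11427))) = √(√(-19 - 54) + (-7040 - ((-⅔ + (2/9)*61) + 11427))) = √(√(-73) + (-7040 - ((-⅔ + 122/9) + 11427))) = √(I*√73 + (-7040 - (116/9 + 11427))) = √(I*√73 + (-7040 - 1*102959/9)) = √(I*√73 + (-7040 - 102959/9)) = √(I*√73 - 166319/9) = √(-166319/9 + I*√73)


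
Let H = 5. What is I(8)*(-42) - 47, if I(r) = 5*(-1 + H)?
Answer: -887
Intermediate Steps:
I(r) = 20 (I(r) = 5*(-1 + 5) = 5*4 = 20)
I(8)*(-42) - 47 = 20*(-42) - 47 = -840 - 47 = -887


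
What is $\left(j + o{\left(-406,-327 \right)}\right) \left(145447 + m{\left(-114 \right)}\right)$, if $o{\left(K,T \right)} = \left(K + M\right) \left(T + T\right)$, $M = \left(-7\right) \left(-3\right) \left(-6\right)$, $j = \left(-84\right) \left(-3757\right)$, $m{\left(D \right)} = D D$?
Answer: $105129465588$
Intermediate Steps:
$m{\left(D \right)} = D^{2}$
$j = 315588$
$M = -126$ ($M = 21 \left(-6\right) = -126$)
$o{\left(K,T \right)} = 2 T \left(-126 + K\right)$ ($o{\left(K,T \right)} = \left(K - 126\right) \left(T + T\right) = \left(-126 + K\right) 2 T = 2 T \left(-126 + K\right)$)
$\left(j + o{\left(-406,-327 \right)}\right) \left(145447 + m{\left(-114 \right)}\right) = \left(315588 + 2 \left(-327\right) \left(-126 - 406\right)\right) \left(145447 + \left(-114\right)^{2}\right) = \left(315588 + 2 \left(-327\right) \left(-532\right)\right) \left(145447 + 12996\right) = \left(315588 + 347928\right) 158443 = 663516 \cdot 158443 = 105129465588$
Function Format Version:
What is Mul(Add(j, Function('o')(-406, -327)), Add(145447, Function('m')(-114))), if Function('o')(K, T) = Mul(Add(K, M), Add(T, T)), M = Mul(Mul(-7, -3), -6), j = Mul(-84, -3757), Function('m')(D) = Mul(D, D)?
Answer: 105129465588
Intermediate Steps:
Function('m')(D) = Pow(D, 2)
j = 315588
M = -126 (M = Mul(21, -6) = -126)
Function('o')(K, T) = Mul(2, T, Add(-126, K)) (Function('o')(K, T) = Mul(Add(K, -126), Add(T, T)) = Mul(Add(-126, K), Mul(2, T)) = Mul(2, T, Add(-126, K)))
Mul(Add(j, Function('o')(-406, -327)), Add(145447, Function('m')(-114))) = Mul(Add(315588, Mul(2, -327, Add(-126, -406))), Add(145447, Pow(-114, 2))) = Mul(Add(315588, Mul(2, -327, -532)), Add(145447, 12996)) = Mul(Add(315588, 347928), 158443) = Mul(663516, 158443) = 105129465588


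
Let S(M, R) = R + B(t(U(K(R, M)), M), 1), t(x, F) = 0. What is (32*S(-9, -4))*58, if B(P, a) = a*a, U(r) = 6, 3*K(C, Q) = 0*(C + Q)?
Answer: -5568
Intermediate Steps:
K(C, Q) = 0 (K(C, Q) = (0*(C + Q))/3 = (1/3)*0 = 0)
B(P, a) = a**2
S(M, R) = 1 + R (S(M, R) = R + 1**2 = R + 1 = 1 + R)
(32*S(-9, -4))*58 = (32*(1 - 4))*58 = (32*(-3))*58 = -96*58 = -5568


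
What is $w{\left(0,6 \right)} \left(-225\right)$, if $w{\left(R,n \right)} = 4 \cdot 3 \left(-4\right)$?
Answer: $10800$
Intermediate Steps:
$w{\left(R,n \right)} = -48$ ($w{\left(R,n \right)} = 12 \left(-4\right) = -48$)
$w{\left(0,6 \right)} \left(-225\right) = \left(-48\right) \left(-225\right) = 10800$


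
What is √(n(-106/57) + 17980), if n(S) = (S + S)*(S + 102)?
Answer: 2*√14301731/57 ≈ 132.69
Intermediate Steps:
n(S) = 2*S*(102 + S) (n(S) = (2*S)*(102 + S) = 2*S*(102 + S))
√(n(-106/57) + 17980) = √(2*(-106/57)*(102 - 106/57) + 17980) = √(2*(-106/57)*(5708/57) + 17980) = √(-1210096/3249 + 17980) = √(57206924/3249) = 2*√14301731/57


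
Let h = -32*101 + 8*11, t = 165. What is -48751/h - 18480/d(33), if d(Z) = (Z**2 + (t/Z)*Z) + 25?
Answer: 4251409/4021176 ≈ 1.0573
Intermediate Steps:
h = -3144 (h = -3232 + 88 = -3144)
d(Z) = 190 + Z**2 (d(Z) = (Z**2 + (165/Z)*Z) + 25 = (Z**2 + 165) + 25 = (165 + Z**2) + 25 = 190 + Z**2)
-48751/h - 18480/d(33) = -48751/(-3144) - 18480/(190 + 33**2) = -48751*(-1/3144) - 18480/(190 + 1089) = 48751/3144 - 18480/1279 = 4251409/4021176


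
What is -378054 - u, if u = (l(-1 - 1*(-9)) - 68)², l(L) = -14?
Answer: -384778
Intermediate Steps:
u = 6724 (u = (-14 - 68)² = (-82)² = 6724)
-378054 - u = -378054 - 1*6724 = -378054 - 6724 = -384778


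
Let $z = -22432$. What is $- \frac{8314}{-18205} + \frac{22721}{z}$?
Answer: $- \frac{227136157}{408374560} \approx -0.5562$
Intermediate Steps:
$- \frac{8314}{-18205} + \frac{22721}{z} = - \frac{8314}{-18205} + \frac{22721}{-22432} = \left(-8314\right) \left(- \frac{1}{18205}\right) + 22721 \left(- \frac{1}{22432}\right) = \frac{8314}{18205} - \frac{22721}{22432} = - \frac{227136157}{408374560}$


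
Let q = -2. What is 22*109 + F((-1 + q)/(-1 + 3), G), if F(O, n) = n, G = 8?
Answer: 2406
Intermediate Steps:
22*109 + F((-1 + q)/(-1 + 3), G) = 22*109 + 8 = 2398 + 8 = 2406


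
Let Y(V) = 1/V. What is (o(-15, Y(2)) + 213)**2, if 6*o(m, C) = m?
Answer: 177241/4 ≈ 44310.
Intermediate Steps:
Y(V) = 1/V
o(m, C) = m/6
(o(-15, Y(2)) + 213)**2 = ((1/6)*(-15) + 213)**2 = (-5/2 + 213)**2 = (421/2)**2 = 177241/4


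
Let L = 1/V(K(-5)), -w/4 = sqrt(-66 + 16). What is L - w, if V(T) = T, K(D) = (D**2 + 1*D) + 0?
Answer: 1/20 + 20*I*sqrt(2) ≈ 0.05 + 28.284*I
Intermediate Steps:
K(D) = D + D**2 (K(D) = (D**2 + D) + 0 = (D + D**2) + 0 = D + D**2)
w = -20*I*sqrt(2) (w = -4*sqrt(-66 + 16) = -20*I*sqrt(2) ≈ -28.284*I)
L = 1/20 (L = 1/(-5*(1 - 5)) = 1/(-5*(-4)) = 1/20 ≈ 0.050000)
L - w = 1/20 - (-20)*I*sqrt(2) = 1/20 + 20*I*sqrt(2)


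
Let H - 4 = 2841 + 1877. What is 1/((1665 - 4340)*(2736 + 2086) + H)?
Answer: -1/12894128 ≈ -7.7555e-8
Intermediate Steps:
H = 4722 (H = 4 + (2841 + 1877) = 4 + 4718 = 4722)
1/((1665 - 4340)*(2736 + 2086) + H) = 1/((1665 - 4340)*(2736 + 2086) + 4722) = 1/(-2675*4822 + 4722) = 1/(-12898850 + 4722) = 1/(-12894128) = -1/12894128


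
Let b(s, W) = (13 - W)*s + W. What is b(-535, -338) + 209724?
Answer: 21601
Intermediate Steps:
b(s, W) = W + s*(13 - W) (b(s, W) = s*(13 - W) + W = W + s*(13 - W))
b(-535, -338) + 209724 = (-338 + 13*(-535) - 1*(-338)*(-535)) + 209724 = (-338 - 6955 - 180830) + 209724 = -188123 + 209724 = 21601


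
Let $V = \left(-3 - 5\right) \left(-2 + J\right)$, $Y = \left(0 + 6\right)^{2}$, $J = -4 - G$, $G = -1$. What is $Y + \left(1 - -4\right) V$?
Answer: $236$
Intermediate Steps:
$J = -3$ ($J = -4 - -1 = -4 + 1 = -3$)
$Y = 36$ ($Y = 6^{2} = 36$)
$V = 40$ ($V = \left(-3 - 5\right) \left(-2 - 3\right) = \left(-8\right) \left(-5\right) = 40$)
$Y + \left(1 - -4\right) V = 36 + \left(1 - -4\right) 40 = 36 + \left(1 + 4\right) 40 = 36 + 5 \cdot 40 = 36 + 200 = 236$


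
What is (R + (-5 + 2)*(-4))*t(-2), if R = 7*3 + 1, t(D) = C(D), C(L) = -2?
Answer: -68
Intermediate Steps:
t(D) = -2
R = 22 (R = 21 + 1 = 22)
(R + (-5 + 2)*(-4))*t(-2) = (22 + (-5 + 2)*(-4))*(-2) = (22 - 3*(-4))*(-2) = (22 + 12)*(-2) = 34*(-2) = -68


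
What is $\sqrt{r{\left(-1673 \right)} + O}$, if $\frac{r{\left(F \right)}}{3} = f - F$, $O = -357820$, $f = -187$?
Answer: $i \sqrt{353362} \approx 594.44 i$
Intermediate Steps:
$r{\left(F \right)} = -561 - 3 F$ ($r{\left(F \right)} = 3 \left(-187 - F\right) = -561 - 3 F$)
$\sqrt{r{\left(-1673 \right)} + O} = \sqrt{\left(-561 - -5019\right) - 357820} = \sqrt{\left(-561 + 5019\right) - 357820} = \sqrt{4458 - 357820} = \sqrt{-353362} = i \sqrt{353362}$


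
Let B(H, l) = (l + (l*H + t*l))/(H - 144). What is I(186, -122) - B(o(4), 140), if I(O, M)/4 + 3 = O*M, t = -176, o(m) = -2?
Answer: -6639330/73 ≈ -90950.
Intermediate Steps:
B(H, l) = (-175*l + H*l)/(-144 + H) (B(H, l) = (l + (l*H - 176*l))/(H - 144) = (l + (H*l - 176*l))/(-144 + H) = (l + (-176*l + H*l))/(-144 + H) = (-175*l + H*l)/(-144 + H))
I(O, M) = -12 + 4*M*O (I(O, M) = -12 + 4*(O*M) = -12 + 4*(M*O) = -12 + 4*M*O)
I(186, -122) - B(o(4), 140) = (-12 + 4*(-122)*186) - 140*(-175 - 2)/(-144 - 2) = (-12 - 90768) - 140*(-177)/(-146) = -90780 - 140*(-1)*(-177)/146 = -90780 - 1*12390/73 = -90780 - 12390/73 = -6639330/73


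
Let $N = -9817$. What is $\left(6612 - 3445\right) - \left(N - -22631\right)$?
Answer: $-9647$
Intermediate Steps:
$\left(6612 - 3445\right) - \left(N - -22631\right) = \left(6612 - 3445\right) - \left(-9817 - -22631\right) = \left(6612 - 3445\right) - \left(-9817 + 22631\right) = 3167 - 12814 = -9647$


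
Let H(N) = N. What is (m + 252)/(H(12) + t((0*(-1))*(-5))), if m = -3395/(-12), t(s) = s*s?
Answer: 6419/144 ≈ 44.576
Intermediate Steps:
t(s) = s**2
m = 3395/12 (m = -3395*(-1/12) = 3395/12 ≈ 282.92)
(m + 252)/(H(12) + t((0*(-1))*(-5))) = (3395/12 + 252)/(12 + ((0*(-1))*(-5))**2) = 6419/(12*(12 + (0*(-5))**2)) = 6419/(12*(12 + 0**2)) = 6419/(12*(12 + 0)) = (6419/12)/12 = (6419/12)*(1/12) = 6419/144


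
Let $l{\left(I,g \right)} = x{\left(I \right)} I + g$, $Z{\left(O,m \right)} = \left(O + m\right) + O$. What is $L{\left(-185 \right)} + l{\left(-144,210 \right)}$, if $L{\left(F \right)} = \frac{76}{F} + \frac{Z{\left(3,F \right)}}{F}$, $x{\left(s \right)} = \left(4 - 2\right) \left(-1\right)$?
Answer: $\frac{92233}{185} \approx 498.56$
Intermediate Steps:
$x{\left(s \right)} = -2$ ($x{\left(s \right)} = 2 \left(-1\right) = -2$)
$Z{\left(O,m \right)} = m + 2 O$
$l{\left(I,g \right)} = g - 2 I$ ($l{\left(I,g \right)} = - 2 I + g = g - 2 I$)
$L{\left(F \right)} = \frac{76}{F} + \frac{6 + F}{F}$ ($L{\left(F \right)} = \frac{76}{F} + \frac{F + 2 \cdot 3}{F} = \frac{76}{F} + \frac{F + 6}{F} = \frac{76}{F} + \frac{6 + F}{F}$)
$L{\left(-185 \right)} + l{\left(-144,210 \right)} = \frac{82 - 185}{-185} + \left(210 - -288\right) = \left(- \frac{1}{185}\right) \left(-103\right) + \left(210 + 288\right) = \frac{103}{185} + 498 = \frac{92233}{185}$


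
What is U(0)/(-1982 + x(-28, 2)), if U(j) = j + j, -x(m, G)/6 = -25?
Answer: 0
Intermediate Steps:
x(m, G) = 150 (x(m, G) = -6*(-25) = 150)
U(j) = 2*j
U(0)/(-1982 + x(-28, 2)) = (2*0)/(-1982 + 150) = 0/(-1832) = -1/1832*0 = 0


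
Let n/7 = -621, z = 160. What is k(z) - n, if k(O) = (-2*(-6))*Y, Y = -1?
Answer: 4335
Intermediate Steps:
k(O) = -12 (k(O) = -2*(-6)*(-1) = 12*(-1) = -12)
n = -4347 (n = 7*(-621) = -4347)
k(z) - n = -12 - 1*(-4347) = -12 + 4347 = 4335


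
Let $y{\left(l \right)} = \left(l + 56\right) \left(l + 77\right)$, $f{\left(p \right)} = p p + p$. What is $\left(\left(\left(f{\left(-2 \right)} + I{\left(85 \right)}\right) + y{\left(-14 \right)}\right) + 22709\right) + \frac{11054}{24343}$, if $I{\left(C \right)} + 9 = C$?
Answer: $\frac{619126573}{24343} \approx 25433.0$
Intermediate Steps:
$f{\left(p \right)} = p + p^{2}$ ($f{\left(p \right)} = p^{2} + p = p + p^{2}$)
$I{\left(C \right)} = -9 + C$
$y{\left(l \right)} = \left(56 + l\right) \left(77 + l\right)$
$\left(\left(\left(f{\left(-2 \right)} + I{\left(85 \right)}\right) + y{\left(-14 \right)}\right) + 22709\right) + \frac{11054}{24343} = \left(\left(\left(- 2 \left(1 - 2\right) + \left(-9 + 85\right)\right) + \left(4312 + \left(-14\right)^{2} + 133 \left(-14\right)\right)\right) + 22709\right) + \frac{11054}{24343} = \left(\left(\left(\left(-2\right) \left(-1\right) + 76\right) + \left(4312 + 196 - 1862\right)\right) + 22709\right) + 11054 \cdot \frac{1}{24343} = \left(\left(\left(2 + 76\right) + 2646\right) + 22709\right) + \frac{11054}{24343} = \left(\left(78 + 2646\right) + 22709\right) + \frac{11054}{24343} = \left(2724 + 22709\right) + \frac{11054}{24343} = 25433 + \frac{11054}{24343} = \frac{619126573}{24343}$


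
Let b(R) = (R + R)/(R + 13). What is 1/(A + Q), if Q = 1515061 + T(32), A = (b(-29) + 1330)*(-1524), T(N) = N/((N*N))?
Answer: -32/16556271 ≈ -1.9328e-6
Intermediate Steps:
T(N) = 1/N (T(N) = N/(N²) = N/N² = 1/N)
b(R) = 2*R/(13 + R) (b(R) = (2*R)/(13 + R) = 2*R/(13 + R))
A = -4064889/2 (A = (2*(-29)/(13 - 29) + 1330)*(-1524) = (2*(-29)/(-16) + 1330)*(-1524) = (2*(-29)*(-1/16) + 1330)*(-1524) = (29/8 + 1330)*(-1524) = (10669/8)*(-1524) = -4064889/2 ≈ -2.0324e+6)
Q = 48481953/32 (Q = 1515061 + 1/32 = 48481953/32 ≈ 1.5151e+6)
1/(A + Q) = 1/(-4064889/2 + 48481953/32) = 1/(-16556271/32) = -32/16556271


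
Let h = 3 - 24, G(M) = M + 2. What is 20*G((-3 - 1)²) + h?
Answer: 339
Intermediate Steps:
G(M) = 2 + M
h = -21
20*G((-3 - 1)²) + h = 20*(2 + (-3 - 1)²) - 21 = 20*(2 + (-4)²) - 21 = 20*(2 + 16) - 21 = 20*18 - 21 = 360 - 21 = 339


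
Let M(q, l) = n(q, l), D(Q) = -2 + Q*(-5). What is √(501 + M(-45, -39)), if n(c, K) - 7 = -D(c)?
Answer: √285 ≈ 16.882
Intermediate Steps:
D(Q) = -2 - 5*Q
n(c, K) = 9 + 5*c (n(c, K) = 7 - (-2 - 5*c) = 7 + (2 + 5*c) = 9 + 5*c)
M(q, l) = 9 + 5*q
√(501 + M(-45, -39)) = √(501 + (9 + 5*(-45))) = √(501 + (9 - 225)) = √(501 - 216) = √285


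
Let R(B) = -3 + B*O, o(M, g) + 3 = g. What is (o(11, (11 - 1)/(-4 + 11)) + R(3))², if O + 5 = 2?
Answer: 9025/49 ≈ 184.18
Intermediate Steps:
o(M, g) = -3 + g
O = -3 (O = -5 + 2 = -3)
R(B) = -3 - 3*B (R(B) = -3 + B*(-3) = -3 - 3*B)
(o(11, (11 - 1)/(-4 + 11)) + R(3))² = ((-3 + (11 - 1)/(-4 + 11)) + (-3 - 3*3))² = ((-3 + 10/7) + (-3 - 9))² = ((-3 + 10*(⅐)) - 12)² = ((-3 + 10/7) - 12)² = (-11/7 - 12)² = (-95/7)² = 9025/49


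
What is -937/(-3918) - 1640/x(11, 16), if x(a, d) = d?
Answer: -200329/1959 ≈ -102.26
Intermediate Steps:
-937/(-3918) - 1640/x(11, 16) = -937/(-3918) - 1640/16 = -937*(-1/3918) - 1640*1/16 = 937/3918 - 205/2 = -200329/1959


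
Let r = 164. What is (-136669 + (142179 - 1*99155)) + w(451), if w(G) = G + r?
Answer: -93030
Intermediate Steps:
w(G) = 164 + G (w(G) = G + 164 = 164 + G)
(-136669 + (142179 - 1*99155)) + w(451) = (-136669 + (142179 - 1*99155)) + (164 + 451) = (-136669 + (142179 - 99155)) + 615 = (-136669 + 43024) + 615 = -93645 + 615 = -93030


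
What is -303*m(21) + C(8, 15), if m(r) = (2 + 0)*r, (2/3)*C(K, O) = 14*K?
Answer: -12558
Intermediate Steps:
C(K, O) = 21*K (C(K, O) = 3*(14*K)/2 = 21*K)
m(r) = 2*r
-303*m(21) + C(8, 15) = -606*21 + 21*8 = -303*42 + 168 = -12726 + 168 = -12558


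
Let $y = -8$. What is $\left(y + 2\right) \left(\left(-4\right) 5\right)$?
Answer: $120$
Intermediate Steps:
$\left(y + 2\right) \left(\left(-4\right) 5\right) = \left(-8 + 2\right) \left(\left(-4\right) 5\right) = \left(-6\right) \left(-20\right) = 120$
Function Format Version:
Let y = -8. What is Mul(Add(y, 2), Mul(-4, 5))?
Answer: 120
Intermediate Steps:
Mul(Add(y, 2), Mul(-4, 5)) = Mul(Add(-8, 2), Mul(-4, 5)) = Mul(-6, -20) = 120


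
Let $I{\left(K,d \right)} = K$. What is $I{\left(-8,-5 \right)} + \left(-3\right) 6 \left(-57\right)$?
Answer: $1018$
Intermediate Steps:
$I{\left(-8,-5 \right)} + \left(-3\right) 6 \left(-57\right) = -8 + \left(-3\right) 6 \left(-57\right) = -8 - -1026 = -8 + 1026 = 1018$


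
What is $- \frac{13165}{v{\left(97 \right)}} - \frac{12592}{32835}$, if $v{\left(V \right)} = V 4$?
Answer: $- \frac{437158471}{12739980} \approx -34.314$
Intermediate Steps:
$v{\left(V \right)} = 4 V$
$- \frac{13165}{v{\left(97 \right)}} - \frac{12592}{32835} = - \frac{13165}{4 \cdot 97} - \frac{12592}{32835} = - \frac{13165}{388} - \frac{12592}{32835} = - \frac{437158471}{12739980}$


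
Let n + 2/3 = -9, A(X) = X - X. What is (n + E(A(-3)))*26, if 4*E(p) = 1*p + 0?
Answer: -754/3 ≈ -251.33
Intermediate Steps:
A(X) = 0
n = -29/3 (n = -⅔ - 9 = -29/3 ≈ -9.6667)
E(p) = p/4 (E(p) = (1*p + 0)/4 = (p + 0)/4 = p/4)
(n + E(A(-3)))*26 = (-29/3 + (¼)*0)*26 = (-29/3 + 0)*26 = -29/3*26 = -754/3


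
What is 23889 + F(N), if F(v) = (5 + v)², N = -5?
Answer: 23889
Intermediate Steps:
23889 + F(N) = 23889 + (5 - 5)² = 23889 + 0² = 23889 + 0 = 23889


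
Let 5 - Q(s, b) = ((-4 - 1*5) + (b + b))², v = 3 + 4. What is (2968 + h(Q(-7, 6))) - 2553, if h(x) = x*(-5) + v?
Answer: 442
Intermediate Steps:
v = 7
Q(s, b) = 5 - (-9 + 2*b)² (Q(s, b) = 5 - ((-4 - 1*5) + (b + b))² = 5 - ((-4 - 5) + 2*b)² = 5 - (-9 + 2*b)²)
h(x) = 7 - 5*x (h(x) = x*(-5) + 7 = -5*x + 7 = 7 - 5*x)
(2968 + h(Q(-7, 6))) - 2553 = (2968 + (7 - 5*(5 - (-9 + 2*6)²))) - 2553 = (2968 + (7 - 5*(5 - (-9 + 12)²))) - 2553 = (2968 + (7 - 5*(5 - 1*3²))) - 2553 = (2968 + (7 - 5*(5 - 1*9))) - 2553 = (2968 + (7 - 5*(5 - 9))) - 2553 = (2968 + (7 - 5*(-4))) - 2553 = (2968 + (7 + 20)) - 2553 = (2968 + 27) - 2553 = 2995 - 2553 = 442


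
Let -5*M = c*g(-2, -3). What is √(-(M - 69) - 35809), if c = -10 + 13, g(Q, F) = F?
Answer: I*√893545/5 ≈ 189.05*I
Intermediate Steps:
c = 3
M = 9/5 (M = -3*(-3)/5 = -⅕*(-9) = 9/5 ≈ 1.8000)
√(-(M - 69) - 35809) = √(-(9/5 - 69) - 35809) = √(-1*(-336/5) - 35809) = √(336/5 - 35809) = √(-178709/5) = I*√893545/5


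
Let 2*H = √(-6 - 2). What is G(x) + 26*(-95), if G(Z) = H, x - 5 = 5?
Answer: -2470 + I*√2 ≈ -2470.0 + 1.4142*I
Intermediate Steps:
x = 10 (x = 5 + 5 = 10)
H = I*√2 (H = √(-6 - 2)/2 = √(-8)/2 = (2*I*√2)/2 = I*√2 ≈ 1.4142*I)
G(Z) = I*√2
G(x) + 26*(-95) = I*√2 + 26*(-95) = I*√2 - 2470 = -2470 + I*√2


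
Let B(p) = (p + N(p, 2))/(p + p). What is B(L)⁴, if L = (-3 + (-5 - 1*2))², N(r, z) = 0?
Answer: 1/16 ≈ 0.062500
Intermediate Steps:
L = 100 (L = (-3 + (-5 - 2))² = (-3 - 7)² = (-10)² = 100)
B(p) = ½ (B(p) = (p + 0)/(p + p) = p/((2*p)) = p*(1/(2*p)) = ½)
B(L)⁴ = (½)⁴ = 1/16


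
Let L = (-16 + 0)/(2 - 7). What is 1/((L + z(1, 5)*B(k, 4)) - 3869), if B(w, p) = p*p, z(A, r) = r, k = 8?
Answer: -5/18929 ≈ -0.00026414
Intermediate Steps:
B(w, p) = p²
L = 16/5 (L = -16/(-5) = -16*(-⅕) = 16/5 ≈ 3.2000)
1/((L + z(1, 5)*B(k, 4)) - 3869) = 1/((16/5 + 5*4²) - 3869) = 1/((16/5 + 5*16) - 3869) = 1/((16/5 + 80) - 3869) = 1/(416/5 - 3869) = 1/(-18929/5) = -5/18929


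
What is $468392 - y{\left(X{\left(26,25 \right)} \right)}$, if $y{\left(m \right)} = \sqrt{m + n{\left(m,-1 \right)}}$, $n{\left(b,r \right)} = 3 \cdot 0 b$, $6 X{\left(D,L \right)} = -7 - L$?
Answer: $468392 - \frac{4 i \sqrt{3}}{3} \approx 4.6839 \cdot 10^{5} - 2.3094 i$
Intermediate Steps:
$X{\left(D,L \right)} = - \frac{7}{6} - \frac{L}{6}$ ($X{\left(D,L \right)} = \frac{-7 - L}{6} = - \frac{7}{6} - \frac{L}{6}$)
$n{\left(b,r \right)} = 0$ ($n{\left(b,r \right)} = 0 b = 0$)
$y{\left(m \right)} = \sqrt{m}$ ($y{\left(m \right)} = \sqrt{m + 0} = \sqrt{m}$)
$468392 - y{\left(X{\left(26,25 \right)} \right)} = 468392 - \sqrt{- \frac{7}{6} - \frac{25}{6}} = 468392 - \sqrt{- \frac{16}{3}} = 468392 - \frac{4 i \sqrt{3}}{3}$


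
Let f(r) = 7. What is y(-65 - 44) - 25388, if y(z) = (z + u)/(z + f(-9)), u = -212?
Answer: -863085/34 ≈ -25385.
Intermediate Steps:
y(z) = (-212 + z)/(7 + z) (y(z) = (z - 212)/(z + 7) = (-212 + z)/(7 + z))
y(-65 - 44) - 25388 = (-212 + (-65 - 44))/(7 + (-65 - 44)) - 25388 = (-212 - 109)/(7 - 109) - 25388 = -321/(-102) - 25388 = -1/102*(-321) - 25388 = 107/34 - 25388 = -863085/34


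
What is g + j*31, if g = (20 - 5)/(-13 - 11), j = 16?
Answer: 3963/8 ≈ 495.38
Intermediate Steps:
g = -5/8 (g = 15/(-24) = 15*(-1/24) = -5/8 ≈ -0.62500)
g + j*31 = -5/8 + 16*31 = -5/8 + 496 = 3963/8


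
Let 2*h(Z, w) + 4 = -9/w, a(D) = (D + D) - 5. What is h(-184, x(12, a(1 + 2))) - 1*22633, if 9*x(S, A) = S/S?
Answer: -45351/2 ≈ -22676.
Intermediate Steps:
a(D) = -5 + 2*D (a(D) = 2*D - 5 = -5 + 2*D)
x(S, A) = ⅑ (x(S, A) = (S/S)/9 = (⅑)*1 = ⅑)
h(Z, w) = -2 - 9/(2*w) (h(Z, w) = -2 + (-9/w)/2 = -2 - 9/(2*w))
h(-184, x(12, a(1 + 2))) - 1*22633 = (-2 - 9/(2*⅑)) - 1*22633 = (-2 - 9/2*9) - 22633 = (-2 - 81/2) - 22633 = -85/2 - 22633 = -45351/2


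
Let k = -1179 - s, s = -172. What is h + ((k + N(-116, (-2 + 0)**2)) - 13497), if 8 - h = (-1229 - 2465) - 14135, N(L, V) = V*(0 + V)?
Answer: 3349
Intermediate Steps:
k = -1007 (k = -1179 - 1*(-172) = -1179 + 172 = -1007)
N(L, V) = V**2 (N(L, V) = V*V = V**2)
h = 17837 (h = 8 - ((-1229 - 2465) - 14135) = 8 - (-3694 - 14135) = 8 - 1*(-17829) = 8 + 17829 = 17837)
h + ((k + N(-116, (-2 + 0)**2)) - 13497) = 17837 + ((-1007 + ((-2 + 0)**2)**2) - 13497) = 17837 + ((-1007 + ((-2)**2)**2) - 13497) = 17837 + ((-1007 + 4**2) - 13497) = 17837 + ((-1007 + 16) - 13497) = 17837 + (-991 - 13497) = 17837 - 14488 = 3349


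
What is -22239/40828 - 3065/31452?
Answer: -51537428/80257641 ≈ -0.64215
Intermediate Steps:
-22239/40828 - 3065/31452 = -51537428/80257641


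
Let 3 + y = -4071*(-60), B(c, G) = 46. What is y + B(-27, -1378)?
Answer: 244303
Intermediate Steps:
y = 244257 (y = -3 - 4071*(-60) = -3 + 244260 = 244257)
y + B(-27, -1378) = 244257 + 46 = 244303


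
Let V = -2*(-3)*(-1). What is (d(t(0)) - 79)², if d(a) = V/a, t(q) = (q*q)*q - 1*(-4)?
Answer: 25921/4 ≈ 6480.3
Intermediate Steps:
t(q) = 4 + q³ (t(q) = q²*q + 4 = q³ + 4 = 4 + q³)
V = -6 (V = 6*(-1) = -6)
d(a) = -6/a
(d(t(0)) - 79)² = (-6/(4 + 0³) - 79)² = (-6/(4 + 0) - 79)² = (-6/4 - 79)² = (-6*¼ - 79)² = (-3/2 - 79)² = (-161/2)² = 25921/4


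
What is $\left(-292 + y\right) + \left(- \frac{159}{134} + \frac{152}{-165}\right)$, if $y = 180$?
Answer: $- \frac{2522923}{22110} \approx -114.11$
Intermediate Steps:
$\left(-292 + y\right) + \left(- \frac{159}{134} + \frac{152}{-165}\right) = \left(-292 + 180\right) + \left(- \frac{159}{134} + \frac{152}{-165}\right) = -112 + \left(\left(-159\right) \frac{1}{134} + 152 \left(- \frac{1}{165}\right)\right) = -112 - \frac{46603}{22110} = - \frac{2522923}{22110}$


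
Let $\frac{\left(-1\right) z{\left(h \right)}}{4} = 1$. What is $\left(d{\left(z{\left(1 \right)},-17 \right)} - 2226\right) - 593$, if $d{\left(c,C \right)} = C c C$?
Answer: $-3975$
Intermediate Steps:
$z{\left(h \right)} = -4$ ($z{\left(h \right)} = \left(-4\right) 1 = -4$)
$d{\left(c,C \right)} = c C^{2}$
$\left(d{\left(z{\left(1 \right)},-17 \right)} - 2226\right) - 593 = \left(- 4 \left(-17\right)^{2} - 2226\right) - 593 = \left(\left(-4\right) 289 - 2226\right) - 593 = \left(-1156 - 2226\right) - 593 = -3382 - 593 = -3975$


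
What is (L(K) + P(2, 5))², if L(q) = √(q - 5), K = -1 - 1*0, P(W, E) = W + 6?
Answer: (8 + I*√6)² ≈ 58.0 + 39.192*I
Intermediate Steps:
P(W, E) = 6 + W
K = -1 (K = -1 + 0 = -1)
L(q) = √(-5 + q)
(L(K) + P(2, 5))² = (√(-5 - 1) + (6 + 2))² = (√(-6) + 8)² = (I*√6 + 8)² = (8 + I*√6)²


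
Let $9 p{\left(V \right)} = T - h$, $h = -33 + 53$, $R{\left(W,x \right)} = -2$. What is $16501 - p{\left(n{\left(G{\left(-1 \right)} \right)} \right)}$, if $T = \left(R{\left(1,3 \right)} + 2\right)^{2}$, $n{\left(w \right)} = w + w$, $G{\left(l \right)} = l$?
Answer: $\frac{148529}{9} \approx 16503.0$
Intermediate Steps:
$h = 20$
$n{\left(w \right)} = 2 w$
$T = 0$ ($T = \left(-2 + 2\right)^{2} = 0^{2} = 0$)
$p{\left(V \right)} = - \frac{20}{9}$ ($p{\left(V \right)} = \frac{0 - 20}{9} = \frac{1}{9} \left(-20\right) = - \frac{20}{9}$)
$16501 - p{\left(n{\left(G{\left(-1 \right)} \right)} \right)} = 16501 - - \frac{20}{9} = 16501 + \frac{20}{9} = \frac{148529}{9}$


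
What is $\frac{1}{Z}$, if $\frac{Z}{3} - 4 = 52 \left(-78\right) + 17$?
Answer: $- \frac{1}{12105} \approx -8.2611 \cdot 10^{-5}$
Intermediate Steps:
$Z = -12105$ ($Z = 12 + 3 \left(52 \left(-78\right) + 17\right) = 12 + 3 \left(-4056 + 17\right) = 12 + 3 \left(-4039\right) = 12 - 12117 = -12105$)
$\frac{1}{Z} = \frac{1}{-12105} = - \frac{1}{12105}$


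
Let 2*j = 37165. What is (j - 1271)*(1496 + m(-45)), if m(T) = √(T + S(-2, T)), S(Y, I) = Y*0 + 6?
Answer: 25898004 + 34623*I*√39/2 ≈ 2.5898e+7 + 1.0811e+5*I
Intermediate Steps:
S(Y, I) = 6 (S(Y, I) = 0 + 6 = 6)
j = 37165/2 (j = (½)*37165 = 37165/2 ≈ 18583.)
m(T) = √(6 + T) (m(T) = √(T + 6) = √(6 + T))
(j - 1271)*(1496 + m(-45)) = (37165/2 - 1271)*(1496 + √(6 - 45)) = 34623*(1496 + √(-39))/2 = 34623*(1496 + I*√39)/2 = 25898004 + 34623*I*√39/2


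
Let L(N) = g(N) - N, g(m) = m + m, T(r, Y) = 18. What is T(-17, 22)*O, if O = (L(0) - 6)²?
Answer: 648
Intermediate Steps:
g(m) = 2*m
L(N) = N (L(N) = 2*N - N = N)
O = 36 (O = (0 - 6)² = (-6)² = 36)
T(-17, 22)*O = 18*36 = 648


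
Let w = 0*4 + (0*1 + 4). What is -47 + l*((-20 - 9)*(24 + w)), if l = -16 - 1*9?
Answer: 20253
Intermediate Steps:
l = -25 (l = -16 - 9 = -25)
w = 4 (w = 0 + (0 + 4) = 0 + 4 = 4)
-47 + l*((-20 - 9)*(24 + w)) = -47 - 25*(-20 - 9)*(24 + 4) = -47 - (-725)*28 = -47 - 25*(-812) = -47 + 20300 = 20253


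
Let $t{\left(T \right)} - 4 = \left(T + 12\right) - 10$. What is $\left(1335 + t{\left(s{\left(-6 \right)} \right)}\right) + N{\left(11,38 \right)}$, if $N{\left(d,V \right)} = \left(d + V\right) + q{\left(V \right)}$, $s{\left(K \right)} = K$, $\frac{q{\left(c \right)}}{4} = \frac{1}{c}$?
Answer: $\frac{26298}{19} \approx 1384.1$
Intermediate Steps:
$q{\left(c \right)} = \frac{4}{c}$
$N{\left(d,V \right)} = V + d + \frac{4}{V}$ ($N{\left(d,V \right)} = \left(d + V\right) + \frac{4}{V} = \left(V + d\right) + \frac{4}{V} = V + d + \frac{4}{V}$)
$t{\left(T \right)} = 6 + T$ ($t{\left(T \right)} = 4 + \left(\left(T + 12\right) - 10\right) = 4 + \left(\left(12 + T\right) - 10\right) = 4 + \left(2 + T\right) = 6 + T$)
$\left(1335 + t{\left(s{\left(-6 \right)} \right)}\right) + N{\left(11,38 \right)} = \left(1335 + \left(6 - 6\right)\right) + \left(38 + 11 + \frac{4}{38}\right) = \left(1335 + 0\right) + \left(38 + 11 + 4 \cdot \frac{1}{38}\right) = 1335 + \left(38 + 11 + \frac{2}{19}\right) = 1335 + \frac{933}{19} = \frac{26298}{19}$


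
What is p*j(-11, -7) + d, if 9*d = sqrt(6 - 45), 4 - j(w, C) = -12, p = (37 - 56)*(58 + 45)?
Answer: -31312 + I*sqrt(39)/9 ≈ -31312.0 + 0.69389*I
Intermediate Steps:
p = -1957 (p = -19*103 = -1957)
j(w, C) = 16 (j(w, C) = 4 - 1*(-12) = 4 + 12 = 16)
d = I*sqrt(39)/9 (d = sqrt(6 - 45)/9 = sqrt(-39)/9 = (I*sqrt(39))/9 = I*sqrt(39)/9 ≈ 0.69389*I)
p*j(-11, -7) + d = -1957*16 + I*sqrt(39)/9 = -31312 + I*sqrt(39)/9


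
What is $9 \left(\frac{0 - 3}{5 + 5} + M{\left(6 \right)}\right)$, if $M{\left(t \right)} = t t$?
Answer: $\frac{3213}{10} \approx 321.3$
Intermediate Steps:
$M{\left(t \right)} = t^{2}$
$9 \left(\frac{0 - 3}{5 + 5} + M{\left(6 \right)}\right) = 9 \left(\frac{0 - 3}{5 + 5} + 6^{2}\right) = 9 \left(- \frac{3}{10} + 36\right) = 9 \cdot \frac{357}{10} = \frac{3213}{10}$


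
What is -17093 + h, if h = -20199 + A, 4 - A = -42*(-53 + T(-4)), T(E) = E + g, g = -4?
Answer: -39850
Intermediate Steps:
T(E) = -4 + E (T(E) = E - 4 = -4 + E)
A = -2558 (A = 4 - (-42)*(-53 + (-4 - 4)) = 4 - (-42)*(-53 - 8) = 4 - (-42)*(-61) = 4 - 1*2562 = 4 - 2562 = -2558)
h = -22757 (h = -20199 - 2558 = -22757)
-17093 + h = -17093 - 22757 = -39850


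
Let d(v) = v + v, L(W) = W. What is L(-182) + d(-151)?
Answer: -484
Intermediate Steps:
d(v) = 2*v
L(-182) + d(-151) = -182 + 2*(-151) = -182 - 302 = -484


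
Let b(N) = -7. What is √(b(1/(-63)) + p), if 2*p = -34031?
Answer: I*√68090/2 ≈ 130.47*I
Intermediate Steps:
p = -34031/2 (p = (½)*(-34031) = -34031/2 ≈ -17016.)
√(b(1/(-63)) + p) = √(-7 - 34031/2) = √(-34045/2) = I*√68090/2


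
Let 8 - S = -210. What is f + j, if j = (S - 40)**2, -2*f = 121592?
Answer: -29112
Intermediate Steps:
S = 218 (S = 8 - 1*(-210) = 8 + 210 = 218)
f = -60796 (f = -1/2*121592 = -60796)
j = 31684 (j = (218 - 40)**2 = 178**2 = 31684)
f + j = -60796 + 31684 = -29112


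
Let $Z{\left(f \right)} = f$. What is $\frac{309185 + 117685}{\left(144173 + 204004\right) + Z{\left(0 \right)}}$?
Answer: $\frac{8370}{6827} \approx 1.226$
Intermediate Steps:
$\frac{309185 + 117685}{\left(144173 + 204004\right) + Z{\left(0 \right)}} = \frac{309185 + 117685}{\left(144173 + 204004\right) + 0} = \frac{426870}{348177 + 0} = \frac{426870}{348177} = 426870 \cdot \frac{1}{348177} = \frac{8370}{6827}$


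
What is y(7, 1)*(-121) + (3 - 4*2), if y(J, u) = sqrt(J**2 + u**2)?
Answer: -5 - 605*sqrt(2) ≈ -860.60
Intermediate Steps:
y(7, 1)*(-121) + (3 - 4*2) = sqrt(7**2 + 1**2)*(-121) + (3 - 4*2) = sqrt(49 + 1)*(-121) + (3 - 8) = sqrt(50)*(-121) - 5 = (5*sqrt(2))*(-121) - 5 = -605*sqrt(2) - 5 = -5 - 605*sqrt(2)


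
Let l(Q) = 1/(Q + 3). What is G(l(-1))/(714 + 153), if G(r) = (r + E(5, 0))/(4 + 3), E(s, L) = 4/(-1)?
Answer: -1/1734 ≈ -0.00057670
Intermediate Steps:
l(Q) = 1/(3 + Q)
E(s, L) = -4 (E(s, L) = 4*(-1) = -4)
G(r) = -4/7 + r/7 (G(r) = (r - 4)/(4 + 3) = (-4 + r)/7 = (-4 + r)*(1/7) = -4/7 + r/7)
G(l(-1))/(714 + 153) = (-4/7 + 1/(7*(3 - 1)))/(714 + 153) = (-4/7 + (1/7)/2)/867 = (-4/7 + (1/7)*(1/2))*(1/867) = (-4/7 + 1/14)*(1/867) = -1/2*1/867 = -1/1734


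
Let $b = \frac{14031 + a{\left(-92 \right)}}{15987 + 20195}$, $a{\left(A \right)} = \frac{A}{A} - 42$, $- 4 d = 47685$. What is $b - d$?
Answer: $\frac{862697315}{72364} \approx 11922.0$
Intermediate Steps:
$d = - \frac{47685}{4}$ ($d = \left(- \frac{1}{4}\right) 47685 = - \frac{47685}{4} \approx -11921.0$)
$a{\left(A \right)} = -41$ ($a{\left(A \right)} = 1 - 42 = -41$)
$b = \frac{6995}{18091}$ ($b = \frac{14031 - 41}{15987 + 20195} = \frac{13990}{36182} = 13990 \cdot \frac{1}{36182} = \frac{6995}{18091} \approx 0.38666$)
$b - d = \frac{6995}{18091} - - \frac{47685}{4} = \frac{6995}{18091} + \frac{47685}{4} = \frac{862697315}{72364}$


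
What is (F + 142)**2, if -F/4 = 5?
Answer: 14884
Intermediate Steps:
F = -20 (F = -4*5 = -20)
(F + 142)**2 = (-20 + 142)**2 = 122**2 = 14884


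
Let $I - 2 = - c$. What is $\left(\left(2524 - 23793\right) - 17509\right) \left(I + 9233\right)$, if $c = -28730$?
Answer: $-1472206770$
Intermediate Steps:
$I = 28732$ ($I = 2 - -28730 = 2 + 28730 = 28732$)
$\left(\left(2524 - 23793\right) - 17509\right) \left(I + 9233\right) = \left(\left(2524 - 23793\right) - 17509\right) \left(28732 + 9233\right) = \left(\left(2524 - 23793\right) - 17509\right) 37965 = \left(-21269 - 17509\right) 37965 = \left(-38778\right) 37965 = -1472206770$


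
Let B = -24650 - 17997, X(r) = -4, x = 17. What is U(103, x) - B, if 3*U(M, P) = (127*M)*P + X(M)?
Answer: 350314/3 ≈ 1.1677e+5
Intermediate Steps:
B = -42647
U(M, P) = -4/3 + 127*M*P/3 (U(M, P) = ((127*M)*P - 4)/3 = (127*M*P - 4)/3 = (-4 + 127*M*P)/3 = -4/3 + 127*M*P/3)
U(103, x) - B = (-4/3 + (127/3)*103*17) - 1*(-42647) = (-4/3 + 222377/3) + 42647 = 222373/3 + 42647 = 350314/3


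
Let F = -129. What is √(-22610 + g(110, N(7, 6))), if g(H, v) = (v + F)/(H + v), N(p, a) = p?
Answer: 2*I*√8597849/39 ≈ 150.37*I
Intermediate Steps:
g(H, v) = (-129 + v)/(H + v) (g(H, v) = (v - 129)/(H + v) = (-129 + v)/(H + v))
√(-22610 + g(110, N(7, 6))) = √(-22610 + (-129 + 7)/(110 + 7)) = √(-22610 - 122/117) = √(-2645492/117) = 2*I*√8597849/39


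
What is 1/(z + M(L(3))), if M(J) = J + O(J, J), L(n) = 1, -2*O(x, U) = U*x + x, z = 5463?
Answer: 1/5463 ≈ 0.00018305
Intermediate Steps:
O(x, U) = -x/2 - U*x/2 (O(x, U) = -(U*x + x)/2 = -(x + U*x)/2 = -x/2 - U*x/2)
M(J) = J - J*(1 + J)/2
1/(z + M(L(3))) = 1/(5463 + (1/2)*1*(1 - 1*1)) = 1/(5463 + (1/2)*1*(1 - 1)) = 1/(5463 + (1/2)*1*0) = 1/(5463 + 0) = 1/5463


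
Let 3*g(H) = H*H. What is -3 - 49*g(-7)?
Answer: -2410/3 ≈ -803.33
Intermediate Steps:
g(H) = H²/3 (g(H) = (H*H)/3 = H²/3)
-3 - 49*g(-7) = -3 - 49*(-7)²/3 = -3 - 49*49/3 = -3 - 2401/3 = -2410/3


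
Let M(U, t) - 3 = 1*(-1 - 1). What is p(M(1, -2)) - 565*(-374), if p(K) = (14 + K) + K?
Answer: 211326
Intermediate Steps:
M(U, t) = 1 (M(U, t) = 3 + 1*(-1 - 1) = 3 + 1*(-2) = 3 - 2 = 1)
p(K) = 14 + 2*K
p(M(1, -2)) - 565*(-374) = (14 + 2*1) - 565*(-374) = (14 + 2) + 211310 = 16 + 211310 = 211326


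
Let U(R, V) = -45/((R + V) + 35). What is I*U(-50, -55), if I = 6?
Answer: 27/7 ≈ 3.8571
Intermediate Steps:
U(R, V) = -45/(35 + R + V)
I*U(-50, -55) = 6*(-45/(35 - 50 - 55)) = 6*(-45/(-70)) = 6*(-45*(-1/70)) = 6*(9/14) = 27/7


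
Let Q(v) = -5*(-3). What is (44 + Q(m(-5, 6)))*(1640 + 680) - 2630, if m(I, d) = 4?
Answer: 134250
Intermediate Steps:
Q(v) = 15
(44 + Q(m(-5, 6)))*(1640 + 680) - 2630 = (44 + 15)*(1640 + 680) - 2630 = 59*2320 - 2630 = 136880 - 2630 = 134250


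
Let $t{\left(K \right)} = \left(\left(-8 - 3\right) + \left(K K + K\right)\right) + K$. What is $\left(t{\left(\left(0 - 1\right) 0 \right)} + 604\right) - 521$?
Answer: $72$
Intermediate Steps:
$t{\left(K \right)} = -11 + K^{2} + 2 K$ ($t{\left(K \right)} = \left(-11 + \left(K^{2} + K\right)\right) + K = \left(-11 + \left(K + K^{2}\right)\right) + K = \left(-11 + K + K^{2}\right) + K = -11 + K^{2} + 2 K$)
$\left(t{\left(\left(0 - 1\right) 0 \right)} + 604\right) - 521 = \left(\left(-11 + \left(\left(0 - 1\right) 0\right)^{2} + 2 \left(0 - 1\right) 0\right) + 604\right) - 521 = \left(\left(-11 + \left(\left(-1\right) 0\right)^{2} + 2 \left(\left(-1\right) 0\right)\right) + 604\right) - 521 = \left(\left(-11 + 0^{2} + 2 \cdot 0\right) + 604\right) - 521 = \left(\left(-11 + 0 + 0\right) + 604\right) - 521 = \left(-11 + 604\right) - 521 = 593 - 521 = 72$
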